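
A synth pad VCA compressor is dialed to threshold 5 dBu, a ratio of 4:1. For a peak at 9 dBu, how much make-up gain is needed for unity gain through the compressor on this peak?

The peak compresses to 5 + 4/4 = 6 dBu.
To reach 9 dBu requires 9 − 6 = 3 dB of make-up.

3 dB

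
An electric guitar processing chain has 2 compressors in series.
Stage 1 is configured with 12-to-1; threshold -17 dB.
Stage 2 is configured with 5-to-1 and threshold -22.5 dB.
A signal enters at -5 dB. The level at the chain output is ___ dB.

-21.2 dB

Stage 1: 12 dB above -17 dB, reduced 12:1 to 1 dB above → -16 dB.
Stage 2: 6.5 dB above -22.5 dB, reduced 5:1 to 1.3 dB above → -21.2 dB.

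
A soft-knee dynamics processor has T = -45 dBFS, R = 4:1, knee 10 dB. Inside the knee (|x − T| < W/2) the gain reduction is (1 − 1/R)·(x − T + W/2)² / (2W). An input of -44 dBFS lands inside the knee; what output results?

-45.35 dBFS

x − T + W/2 = -44 − (-45) + 5 = 6.
GR = (1 − 1/4) × 6² / 20 = 0.75 × 36 / 20 = 1.35 dB.
Output = -44 − 1.35 = -45.35 dBFS.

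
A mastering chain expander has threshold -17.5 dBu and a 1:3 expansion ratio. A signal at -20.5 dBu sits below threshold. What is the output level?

-26.5 dBu

The input is 3 dB below the -17.5 dBu threshold.
A 1:3 expander multiplies undershoot by 3: 3 × 3 = 9 dB below threshold.
Output = -17.5 − 9 = -26.5 dBu.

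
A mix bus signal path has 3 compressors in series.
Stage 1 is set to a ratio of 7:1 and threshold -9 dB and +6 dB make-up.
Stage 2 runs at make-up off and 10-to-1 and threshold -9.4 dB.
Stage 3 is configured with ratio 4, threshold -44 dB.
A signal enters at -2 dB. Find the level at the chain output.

-35.165 dB

Stage 1: -2 dB is 7 dB over -9 dB; at 7:1 that becomes 1 dB over, giving -8 dB; +6 dB make-up → -2 dB.
Stage 2: overshoot 7.4 dB → 7.4/10 = 0.74 dB → -8.66 dB.
Stage 3: -8.66 dB is 35.34 dB over -44 dB; at 4:1 that becomes 8.835 dB over, giving -35.165 dB.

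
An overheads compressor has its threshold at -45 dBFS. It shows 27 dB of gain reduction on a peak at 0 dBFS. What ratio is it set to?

2.5:1

Input overshoot = 0 − (-45) = 45 dB.
Output overshoot = 45 − 27 = 18 dB.
Ratio = input overshoot / output overshoot = 45 / 18 = 2.5.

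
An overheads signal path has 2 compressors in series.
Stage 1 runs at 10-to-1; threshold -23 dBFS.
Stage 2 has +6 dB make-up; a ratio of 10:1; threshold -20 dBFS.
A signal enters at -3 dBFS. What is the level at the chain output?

Stage 1: -3 dBFS is 20 dB over -23 dBFS; at 10:1 that becomes 2 dB over, giving -21 dBFS.
Stage 2: -21 dBFS is at or below the -20 dBFS threshold — no compression; make-up brings it to -15 dBFS.

-15 dBFS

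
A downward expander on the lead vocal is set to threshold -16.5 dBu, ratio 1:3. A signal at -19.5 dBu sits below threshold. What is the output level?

Below threshold, a 1:3 expander applies gain = (3−1)×(T − x) of attenuation.
(3−1) × 3 = 6 dB, so output = -19.5 − 6 = -25.5 dBu.

-25.5 dBu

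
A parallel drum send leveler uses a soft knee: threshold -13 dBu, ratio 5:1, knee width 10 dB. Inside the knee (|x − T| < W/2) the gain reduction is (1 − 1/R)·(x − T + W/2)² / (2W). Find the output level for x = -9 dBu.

-12.24 dBu

x − T + W/2 = -9 − (-13) + 5 = 9.
GR = (1 − 1/5) × 9² / 20 = 0.8 × 81 / 20 = 3.24 dB.
Output = -9 − 3.24 = -12.24 dBu.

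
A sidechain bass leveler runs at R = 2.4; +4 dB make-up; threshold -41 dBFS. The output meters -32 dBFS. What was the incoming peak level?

Stripping the +4 dB make-up gives -36 dBFS at the gain stage.
That's 5 dB above the -41 dBFS threshold.
Input overshoot = R × output overshoot = 12 dB → input = -41 + 12 = -29 dBFS.

-29 dBFS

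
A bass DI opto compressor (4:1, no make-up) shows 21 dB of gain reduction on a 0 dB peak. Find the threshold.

Gain reduction = 0 − (-21) = 21 dB; output overshoot = GR / (R − 1) = 21 / 3 = 7 dB.
Threshold = output − output overshoot = -21 − 7 = -28 dB.

-28 dB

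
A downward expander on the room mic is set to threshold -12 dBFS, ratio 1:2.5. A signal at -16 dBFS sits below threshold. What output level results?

Below threshold, a 1:2.5 expander applies gain = (2.5−1)×(T − x) of attenuation.
(2.5−1) × 4 = 6 dB, so output = -16 − 6 = -22 dBFS.

-22 dBFS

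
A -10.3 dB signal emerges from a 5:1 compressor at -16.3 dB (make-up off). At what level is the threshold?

Let T be the threshold. Output overshoot = (input overshoot)/R, so -16.3 − T = (-10.3 − T)/5.
5·(-16.3 − T) = -10.3 − T → 4·T = -81.5 − (-10.3) = -71.2.
T = -71.2/4 = -17.8 dB.

-17.8 dB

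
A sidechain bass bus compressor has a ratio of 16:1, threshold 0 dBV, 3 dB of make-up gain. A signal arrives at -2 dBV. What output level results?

-2 dBV is 2 dB below the 0 dBV threshold, so no gain reduction is applied.
Make-up gain adds 3 dB: -2 + 3 = 1 dBV.

1 dBV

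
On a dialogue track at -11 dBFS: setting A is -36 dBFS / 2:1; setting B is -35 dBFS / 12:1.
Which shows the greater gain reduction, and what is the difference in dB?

B, by 9.5 dB

A: 25 dB over, compressed to 12.5 dB over, so 12.5 dB of GR.
B: 24 dB over, compressed to 2 dB over, so 22 dB of GR.
B reduces 9.5 dB more.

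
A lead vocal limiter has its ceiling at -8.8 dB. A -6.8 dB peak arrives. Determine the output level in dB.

-8.8 dB

At ∞:1, everything above -8.8 dB is held at the ceiling.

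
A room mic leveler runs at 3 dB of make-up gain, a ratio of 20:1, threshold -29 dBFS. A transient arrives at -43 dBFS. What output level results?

-43 dBFS is 14 dB below the -29 dBFS threshold, so no gain reduction is applied.
Make-up gain adds 3 dB: -43 + 3 = -40 dBFS.

-40 dBFS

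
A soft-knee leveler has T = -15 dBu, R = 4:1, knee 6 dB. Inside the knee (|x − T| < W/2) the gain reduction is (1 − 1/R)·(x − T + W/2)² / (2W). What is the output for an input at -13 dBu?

x − T + W/2 = -13 − (-15) + 3 = 5.
GR = (1 − 1/4) × 5² / 12 = 0.75 × 25 / 12 = 1.5625 dB.
Output = -13 − 1.5625 = -14.5625 dBu.

-14.5625 dBu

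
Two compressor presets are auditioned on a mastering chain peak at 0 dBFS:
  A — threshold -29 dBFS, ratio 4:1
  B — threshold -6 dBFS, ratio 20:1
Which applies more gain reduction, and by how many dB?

A, by 16.05 dB

A: 29 dB over, compressed to 7.25 dB over, so 21.75 dB of GR.
B: 6 dB over, compressed to 0.3 dB over, so 5.7 dB of GR.
A applies 16.05 dB more gain reduction.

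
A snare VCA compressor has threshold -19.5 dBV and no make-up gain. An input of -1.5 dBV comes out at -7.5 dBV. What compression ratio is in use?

Input overshoot = -1.5 − (-19.5) = 18 dB; output overshoot = -7.5 − (-19.5) = 12 dB.
Ratio = 18 / 12 = 1.5.

1.5:1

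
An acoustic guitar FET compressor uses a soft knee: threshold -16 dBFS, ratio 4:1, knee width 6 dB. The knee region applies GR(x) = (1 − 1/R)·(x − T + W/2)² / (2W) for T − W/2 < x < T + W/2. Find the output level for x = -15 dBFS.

-16 dBFS

x − T + W/2 = -15 − (-16) + 3 = 4.
GR = (1 − 1/4) × 4² / 12 = 0.75 × 16 / 12 = 1 dB.
Output = -15 − 1 = -16 dBFS.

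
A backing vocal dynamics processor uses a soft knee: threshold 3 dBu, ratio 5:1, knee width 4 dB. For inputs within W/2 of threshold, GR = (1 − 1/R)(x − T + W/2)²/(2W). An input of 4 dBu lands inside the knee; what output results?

x − T + W/2 = 4 − 3 + 2 = 3.
GR = (1 − 1/5) × 3² / 8 = 0.8 × 9 / 8 = 0.9 dB.
Output = 4 − 0.9 = 3.1 dBu.

3.1 dBu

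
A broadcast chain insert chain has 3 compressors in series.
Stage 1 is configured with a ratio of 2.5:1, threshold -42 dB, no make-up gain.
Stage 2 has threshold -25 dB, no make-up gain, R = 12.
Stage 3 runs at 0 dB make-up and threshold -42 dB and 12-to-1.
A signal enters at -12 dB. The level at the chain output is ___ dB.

-41 dB

Stage 1: overshoot 30 dB → 30/2.5 = 12 dB → -30 dB.
Stage 2: -30 dB is at or below the -25 dB threshold — no compression; output -30 dB.
Stage 3: overshoot 12 dB → 12/12 = 1 dB → -41 dB.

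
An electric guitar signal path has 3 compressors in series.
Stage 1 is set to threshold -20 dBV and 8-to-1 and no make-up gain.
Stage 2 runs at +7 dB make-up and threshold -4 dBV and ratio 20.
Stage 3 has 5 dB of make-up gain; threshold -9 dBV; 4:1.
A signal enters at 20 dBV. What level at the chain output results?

-3.75 dBV

Stage 1: 40 dB above -20 dBV, reduced 8:1 to 5 dB above → -15 dBV.
Stage 2: below threshold (-15 ≤ -4); passes unchanged; make-up brings it to -8 dBV.
Stage 3: 1 dB above -9 dBV, reduced 4:1 to 0.25 dB above → -8.75 dBV; +5 dB make-up → -3.75 dBV.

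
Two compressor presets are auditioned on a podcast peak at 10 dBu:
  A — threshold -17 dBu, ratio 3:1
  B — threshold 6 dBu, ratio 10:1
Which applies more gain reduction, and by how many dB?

A: 27 dB over, compressed to 9 dB over, so 18 dB of GR.
B: 4 dB over, compressed to 0.4 dB over, so 3.6 dB of GR.
A reduces 14.4 dB more.

A, by 14.4 dB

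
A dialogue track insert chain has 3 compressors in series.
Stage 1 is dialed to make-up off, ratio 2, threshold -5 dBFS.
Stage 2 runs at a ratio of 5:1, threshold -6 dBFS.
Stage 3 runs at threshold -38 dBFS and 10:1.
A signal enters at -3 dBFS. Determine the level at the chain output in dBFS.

Stage 1: 2 dB above -5 dBFS, reduced 2:1 to 1 dB above → -4 dBFS.
Stage 2: -4 dBFS is 2 dB over -6 dBFS; at 5:1 that becomes 0.4 dB over, giving -5.6 dBFS.
Stage 3: overshoot 32.4 dB → 32.4/10 = 3.24 dB → -34.76 dBFS.

-34.76 dBFS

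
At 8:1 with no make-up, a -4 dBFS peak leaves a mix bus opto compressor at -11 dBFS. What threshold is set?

-12 dBFS

Gain reduction = -4 − (-11) = 7 dB; output overshoot = GR / (R − 1) = 7 / 7 = 1 dB.
Threshold = output − output overshoot = -11 − 1 = -12 dBFS.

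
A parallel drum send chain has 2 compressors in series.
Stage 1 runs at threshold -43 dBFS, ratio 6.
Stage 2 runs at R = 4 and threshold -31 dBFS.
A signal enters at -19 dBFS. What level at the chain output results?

Stage 1: -19 dBFS is 24 dB over -43 dBFS; at 6:1 that becomes 4 dB over, giving -39 dBFS.
Stage 2: -39 dBFS ≤ -31 dBFS, so stage 2 doesn't engage; output -39 dBFS.

-39 dBFS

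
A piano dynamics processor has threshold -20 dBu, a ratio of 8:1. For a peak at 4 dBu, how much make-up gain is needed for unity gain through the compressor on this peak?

21 dB

The peak compresses to -20 + 24/8 = -17 dBu.
To reach 4 dBu requires 4 − (-17) = 21 dB of make-up.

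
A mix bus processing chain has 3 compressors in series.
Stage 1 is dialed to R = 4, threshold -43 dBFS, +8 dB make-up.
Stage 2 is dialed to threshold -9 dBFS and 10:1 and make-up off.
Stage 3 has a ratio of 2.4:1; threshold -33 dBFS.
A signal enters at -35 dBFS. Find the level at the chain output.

Stage 1: -35 dBFS is 8 dB over -43 dBFS; at 4:1 that becomes 2 dB over, giving -41 dBFS; +8 dB make-up → -33 dBFS.
Stage 2: below threshold (-33 ≤ -9); passes unchanged; output -33 dBFS.
Stage 3: -33 dBFS ≤ -33 dBFS, so stage 3 doesn't engage; output -33 dBFS.

-33 dBFS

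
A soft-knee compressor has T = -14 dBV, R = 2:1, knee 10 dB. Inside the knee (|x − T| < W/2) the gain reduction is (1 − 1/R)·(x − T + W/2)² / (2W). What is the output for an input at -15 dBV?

-15.4 dBV

x − T + W/2 = -15 − (-14) + 5 = 4.
GR = (1 − 1/2) × 4² / 20 = 0.5 × 16 / 20 = 0.4 dB.
Output = -15 − 0.4 = -15.4 dBV.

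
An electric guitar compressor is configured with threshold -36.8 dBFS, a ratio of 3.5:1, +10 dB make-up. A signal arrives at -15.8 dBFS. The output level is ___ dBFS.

-15.8 dBFS sits 21 dB over threshold.
At 3.5:1 the overshoot is divided by 3.5, leaving 6 dB above threshold.
So the level is -36.8 + 6 = -30.8 dBFS; make-up adds 10 dB, giving -20.8 dBFS.

-20.8 dBFS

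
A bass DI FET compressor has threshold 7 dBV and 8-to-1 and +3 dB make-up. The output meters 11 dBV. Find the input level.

15 dBV

Before make-up, the level was 11 − 3 = 8 dBV.
Post-compression overshoot = 8 − 7 = 1 dB.
Undo the ratio: input overshoot = 1 × 8 = 8 dB, giving input = 15 dBV.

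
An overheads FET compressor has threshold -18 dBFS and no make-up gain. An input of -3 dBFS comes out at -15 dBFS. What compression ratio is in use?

Input overshoot = -3 − (-18) = 15 dB; output overshoot = -15 − (-18) = 3 dB.
Ratio = 15 / 3 = 5.

5:1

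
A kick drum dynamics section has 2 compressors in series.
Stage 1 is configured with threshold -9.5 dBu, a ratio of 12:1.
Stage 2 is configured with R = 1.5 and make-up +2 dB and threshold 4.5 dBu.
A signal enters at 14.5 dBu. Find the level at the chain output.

-5.5 dBu

Stage 1: overshoot 24 dB → 24/12 = 2 dB → -7.5 dBu.
Stage 2: -7.5 dBu is at or below the 4.5 dBu threshold — no compression; make-up brings it to -5.5 dBu.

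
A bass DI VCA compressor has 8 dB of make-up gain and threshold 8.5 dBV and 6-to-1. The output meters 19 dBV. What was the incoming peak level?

Before make-up, the level was 19 − 8 = 11 dBV.
Post-compression overshoot = 11 − 8.5 = 2.5 dB.
Input overshoot = R × output overshoot = 15 dB → input = 8.5 + 15 = 23.5 dBV.

23.5 dBV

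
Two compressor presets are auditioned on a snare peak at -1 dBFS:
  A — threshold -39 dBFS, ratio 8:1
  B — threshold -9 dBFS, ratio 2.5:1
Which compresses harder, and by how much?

A: overshoot 38 dB → output overshoot 4.75 dB → GR 33.25 dB.
B: overshoot 8 dB → output overshoot 3.2 dB → GR 4.8 dB.
Difference: 28.45 dB in favour of A.

A, by 28.45 dB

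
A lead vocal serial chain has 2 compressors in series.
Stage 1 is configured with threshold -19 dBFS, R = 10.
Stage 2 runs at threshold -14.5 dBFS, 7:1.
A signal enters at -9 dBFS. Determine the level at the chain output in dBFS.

-18 dBFS

Stage 1: 10 dB above -19 dBFS, reduced 10:1 to 1 dB above → -18 dBFS.
Stage 2: below threshold (-18 ≤ -14.5); passes unchanged; output -18 dBFS.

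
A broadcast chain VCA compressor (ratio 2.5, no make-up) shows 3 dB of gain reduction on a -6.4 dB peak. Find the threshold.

Let T be the threshold. Output overshoot = (input overshoot)/R, so -9.4 − T = (-6.4 − T)/2.5.
2.5·(-9.4 − T) = -6.4 − T → 1.5·T = -23.5 − (-6.4) = -17.1.
T = -17.1/1.5 = -11.4 dB.

-11.4 dB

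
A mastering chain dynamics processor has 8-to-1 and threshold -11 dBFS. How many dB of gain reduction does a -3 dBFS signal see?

Overshoot = -3 − (-11) = 8 dB.
At 8:1, output sits 8/8 = 1 dB above threshold.
So the signal is attenuated by 8 − 1 = 7 dB.

7 dB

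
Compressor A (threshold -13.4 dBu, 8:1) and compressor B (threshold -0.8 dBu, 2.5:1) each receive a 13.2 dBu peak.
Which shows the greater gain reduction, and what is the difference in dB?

A: GR = 26.6 − 26.6/8 = 23.275 dB.
B: GR = 14 − 14/2.5 = 8.4 dB.
A reduces 14.875 dB more.

A, by 14.875 dB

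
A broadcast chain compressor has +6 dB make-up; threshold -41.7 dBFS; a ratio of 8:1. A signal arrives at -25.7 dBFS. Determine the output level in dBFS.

-33.7 dBFS

-25.7 dBFS sits 16 dB over threshold.
The 16 dB excess becomes 2 dB after 8:1 reduction.
Output = -41.7 + 2 = -39.7 dBFS; make-up adds 6 dB, giving -33.7 dBFS.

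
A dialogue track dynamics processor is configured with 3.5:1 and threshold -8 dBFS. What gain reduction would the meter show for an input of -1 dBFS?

5 dB

The signal is 7 dB above threshold.
A 3.5:1 ratio leaves 2 dB of that excess.
So the signal is attenuated by 7 − 2 = 5 dB.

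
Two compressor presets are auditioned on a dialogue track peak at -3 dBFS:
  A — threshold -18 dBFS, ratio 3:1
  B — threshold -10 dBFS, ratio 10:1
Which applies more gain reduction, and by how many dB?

A: GR = 15 − 15/3 = 10 dB.
B: GR = 7 − 7/10 = 6.3 dB.
Difference: 3.7 dB in favour of A.

A, by 3.7 dB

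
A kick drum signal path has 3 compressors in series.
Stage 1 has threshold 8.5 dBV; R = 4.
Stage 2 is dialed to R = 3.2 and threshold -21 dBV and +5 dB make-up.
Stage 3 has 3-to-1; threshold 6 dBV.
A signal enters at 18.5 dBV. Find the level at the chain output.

Stage 1: 18.5 dBV is 10 dB over 8.5 dBV; at 4:1 that becomes 2.5 dB over, giving 11 dBV.
Stage 2: 11 dBV is 32 dB over -21 dBV; at 3.2:1 that becomes 10 dB over, giving -11 dBV; +5 dB make-up → -6 dBV.
Stage 3: -6 dBV is at or below the 6 dBV threshold — no compression; output -6 dBV.

-6 dBV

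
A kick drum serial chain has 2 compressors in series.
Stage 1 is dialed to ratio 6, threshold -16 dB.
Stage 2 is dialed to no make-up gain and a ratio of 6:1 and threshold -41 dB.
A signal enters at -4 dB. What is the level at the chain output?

-36.5 dB

Stage 1: overshoot 12 dB → 12/6 = 2 dB → -14 dB.
Stage 2: overshoot 27 dB → 27/6 = 4.5 dB → -36.5 dB.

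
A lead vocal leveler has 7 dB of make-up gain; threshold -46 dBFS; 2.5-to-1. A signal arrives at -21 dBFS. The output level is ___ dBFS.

-29 dBFS

Overshoot: -21 − (-46) = 25 dB.
2.5:1 compression reduces that to 25/2.5 = 10 dB over.
That puts the output at -36 dBFS; make-up adds 7 dB, giving -29 dBFS.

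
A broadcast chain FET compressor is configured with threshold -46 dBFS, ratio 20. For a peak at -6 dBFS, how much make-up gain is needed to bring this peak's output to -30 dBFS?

14 dB

Overshoot 40 dB → 40/20 = 2 dB after compression, so the compressed level is -46 + 2 = -44 dBFS.
Make-up = target − compressed = -30 − (-44) = 14 dB.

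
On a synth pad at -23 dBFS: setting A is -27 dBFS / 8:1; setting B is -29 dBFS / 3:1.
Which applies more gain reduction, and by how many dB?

A: 4 dB over, compressed to 0.5 dB over, so 3.5 dB of GR.
B: 6 dB over, compressed to 2 dB over, so 4 dB of GR.
B applies 0.5 dB more gain reduction.

B, by 0.5 dB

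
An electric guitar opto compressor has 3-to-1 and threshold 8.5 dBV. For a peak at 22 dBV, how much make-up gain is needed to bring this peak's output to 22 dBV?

Overshoot 13.5 dB → 13.5/3 = 4.5 dB after compression, so the compressed level is 8.5 + 4.5 = 13 dBV.
Make-up = target − compressed = 22 − 13 = 9 dB.

9 dB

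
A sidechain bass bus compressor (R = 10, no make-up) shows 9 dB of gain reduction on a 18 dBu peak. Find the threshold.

Gain reduction = 18 − 9 = 9 dB; output overshoot = GR / (R − 1) = 9 / 9 = 1 dB.
Threshold = output − output overshoot = 9 − 1 = 8 dBu.

8 dBu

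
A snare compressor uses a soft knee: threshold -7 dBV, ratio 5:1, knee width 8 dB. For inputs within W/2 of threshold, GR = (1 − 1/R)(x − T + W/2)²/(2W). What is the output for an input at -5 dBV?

-6.8 dBV

x − T + W/2 = -5 − (-7) + 4 = 6.
GR = (1 − 1/5) × 6² / 16 = 0.8 × 36 / 16 = 1.8 dB.
Output = -5 − 1.8 = -6.8 dBV.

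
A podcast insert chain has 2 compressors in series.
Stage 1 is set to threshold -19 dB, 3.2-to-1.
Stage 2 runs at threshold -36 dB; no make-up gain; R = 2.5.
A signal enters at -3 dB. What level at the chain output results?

-27.2 dB

Stage 1: overshoot 16 dB → 16/3.2 = 5 dB → -14 dB.
Stage 2: 22 dB above -36 dB, reduced 2.5:1 to 8.8 dB above → -27.2 dB.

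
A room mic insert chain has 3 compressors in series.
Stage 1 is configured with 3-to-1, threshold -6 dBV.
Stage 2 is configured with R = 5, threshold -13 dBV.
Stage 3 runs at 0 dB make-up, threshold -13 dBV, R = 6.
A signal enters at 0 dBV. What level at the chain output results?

Stage 1: 6 dB above -6 dBV, reduced 3:1 to 2 dB above → -4 dBV.
Stage 2: 9 dB above -13 dBV, reduced 5:1 to 1.8 dB above → -11.2 dBV.
Stage 3: 1.8 dB above -13 dBV, reduced 6:1 to 0.3 dB above → -12.7 dBV.

-12.7 dBV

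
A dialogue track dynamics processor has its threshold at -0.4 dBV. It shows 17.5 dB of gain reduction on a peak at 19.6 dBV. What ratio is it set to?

Input overshoot = 19.6 − (-0.4) = 20 dB.
Output overshoot = 20 − 17.5 = 2.5 dB.
Ratio = input overshoot / output overshoot = 20 / 2.5 = 8.

8:1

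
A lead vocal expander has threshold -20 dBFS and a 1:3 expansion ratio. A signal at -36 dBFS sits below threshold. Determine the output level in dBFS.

Undershoot = (-20) − (-36) = 16 dB.
At 1:3, that expands to 48 dB under threshold.
Output = -20 − 48 = -68 dBFS.

-68 dBFS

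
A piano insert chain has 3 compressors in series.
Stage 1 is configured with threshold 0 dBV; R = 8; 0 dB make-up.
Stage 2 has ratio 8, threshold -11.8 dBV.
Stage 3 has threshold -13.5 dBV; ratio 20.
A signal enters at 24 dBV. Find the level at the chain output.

Stage 1: overshoot 24 dB → 24/8 = 3 dB → 3 dBV.
Stage 2: 14.8 dB above -11.8 dBV, reduced 8:1 to 1.85 dB above → -9.95 dBV.
Stage 3: -9.95 dBV is 3.55 dB over -13.5 dBV; at 20:1 that becomes 0.1775 dB over, giving -13.3225 dBV.

-13.3225 dBV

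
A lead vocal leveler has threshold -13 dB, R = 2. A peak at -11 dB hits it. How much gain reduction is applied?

Overshoot = -11 − (-13) = 2 dB.
At 2:1, output sits 2/2 = 1 dB above threshold.
Gain reduction = 2 − 1 = 1 dB.

1 dB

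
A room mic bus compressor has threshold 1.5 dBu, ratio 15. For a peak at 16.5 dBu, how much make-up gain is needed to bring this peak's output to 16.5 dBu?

Overshoot 15 dB → 15/15 = 1 dB after compression, so the compressed level is 1.5 + 1 = 2.5 dBu.
Make-up = target − compressed = 16.5 − 2.5 = 14 dB.

14 dB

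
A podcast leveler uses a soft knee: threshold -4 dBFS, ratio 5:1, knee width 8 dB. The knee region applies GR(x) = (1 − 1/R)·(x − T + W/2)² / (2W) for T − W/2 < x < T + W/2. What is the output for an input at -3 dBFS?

-4.25 dBFS

x − T + W/2 = -3 − (-4) + 4 = 5.
GR = (1 − 1/5) × 5² / 16 = 0.8 × 25 / 16 = 1.25 dB.
Output = -3 − 1.25 = -4.25 dBFS.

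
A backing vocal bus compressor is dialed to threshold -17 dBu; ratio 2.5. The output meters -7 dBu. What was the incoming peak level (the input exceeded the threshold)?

8 dBu

That's 10 dB above the -17 dBu threshold.
Undo the ratio: input overshoot = 10 × 2.5 = 25 dB, giving input = 8 dBu.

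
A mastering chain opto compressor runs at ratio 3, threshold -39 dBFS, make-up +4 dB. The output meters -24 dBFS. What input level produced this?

Stripping the +4 dB make-up gives -28 dBFS at the gain stage.
The compressed level sits -28 − (-39) = 11 dB over threshold.
Input overshoot = R × output overshoot = 33 dB → input = -39 + 33 = -6 dBFS.

-6 dBFS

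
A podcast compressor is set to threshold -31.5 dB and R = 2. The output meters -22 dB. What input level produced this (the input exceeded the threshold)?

-12.5 dB

Post-compression overshoot = -22 − (-31.5) = 9.5 dB.
Undo the ratio: input overshoot = 9.5 × 2 = 19 dB, giving input = -12.5 dB.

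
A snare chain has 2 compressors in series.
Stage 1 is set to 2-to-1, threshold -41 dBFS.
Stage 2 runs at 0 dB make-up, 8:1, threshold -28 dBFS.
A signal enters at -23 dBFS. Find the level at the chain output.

Stage 1: overshoot 18 dB → 18/2 = 9 dB → -32 dBFS.
Stage 2: -32 dBFS is at or below the -28 dBFS threshold — no compression; output -32 dBFS.

-32 dBFS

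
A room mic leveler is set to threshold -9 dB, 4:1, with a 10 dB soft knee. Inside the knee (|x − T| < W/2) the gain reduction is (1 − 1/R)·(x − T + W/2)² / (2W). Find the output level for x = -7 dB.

x − T + W/2 = -7 − (-9) + 5 = 7.
GR = (1 − 1/4) × 7² / 20 = 0.75 × 49 / 20 = 1.8375 dB.
Output = -7 − 1.8375 = -8.8375 dB.

-8.8375 dB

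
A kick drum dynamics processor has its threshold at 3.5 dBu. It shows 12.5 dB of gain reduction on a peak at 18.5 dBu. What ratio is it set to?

Input overshoot = 18.5 − 3.5 = 15 dB.
Output overshoot = 15 − 12.5 = 2.5 dB.
Ratio = input overshoot / output overshoot = 15 / 2.5 = 6.

6:1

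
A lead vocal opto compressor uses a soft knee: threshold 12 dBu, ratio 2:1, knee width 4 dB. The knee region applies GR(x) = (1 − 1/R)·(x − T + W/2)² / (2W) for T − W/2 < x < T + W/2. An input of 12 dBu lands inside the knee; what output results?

11.75 dBu

x − T + W/2 = 12 − 12 + 2 = 2.
GR = (1 − 1/2) × 2² / 8 = 0.5 × 4 / 8 = 0.25 dB.
Output = 12 − 0.25 = 11.75 dBu.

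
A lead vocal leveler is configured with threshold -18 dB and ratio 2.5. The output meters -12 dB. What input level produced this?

-3 dB

That's 6 dB above the -18 dB threshold.
Undo the ratio: input overshoot = 6 × 2.5 = 15 dB, giving input = -3 dB.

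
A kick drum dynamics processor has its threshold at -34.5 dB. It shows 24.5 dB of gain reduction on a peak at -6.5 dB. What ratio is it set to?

Input overshoot = -6.5 − (-34.5) = 28 dB.
Output overshoot = 28 − 24.5 = 3.5 dB.
Ratio = input overshoot / output overshoot = 28 / 3.5 = 8.

8:1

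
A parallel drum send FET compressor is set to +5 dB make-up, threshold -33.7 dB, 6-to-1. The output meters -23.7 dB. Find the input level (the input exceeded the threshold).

-3.7 dB

Remove make-up: -23.7 − 5 = -28.7 dB.
That's 5 dB above the -33.7 dB threshold.
Undo the ratio: input overshoot = 5 × 6 = 30 dB, giving input = -3.7 dB.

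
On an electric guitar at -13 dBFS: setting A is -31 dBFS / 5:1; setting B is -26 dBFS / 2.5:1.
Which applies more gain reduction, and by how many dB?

A, by 6.6 dB

A: 18 dB over, compressed to 3.6 dB over, so 14.4 dB of GR.
B: 13 dB over, compressed to 5.2 dB over, so 7.8 dB of GR.
A applies 6.6 dB more gain reduction.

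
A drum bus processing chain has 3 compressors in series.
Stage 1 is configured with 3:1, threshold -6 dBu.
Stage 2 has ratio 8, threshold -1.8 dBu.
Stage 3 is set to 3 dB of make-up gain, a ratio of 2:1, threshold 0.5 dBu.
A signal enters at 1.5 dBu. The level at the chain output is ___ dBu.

-0.5 dBu

Stage 1: overshoot 7.5 dB → 7.5/3 = 2.5 dB → -3.5 dBu.
Stage 2: below threshold (-3.5 ≤ -1.8); passes unchanged; output -3.5 dBu.
Stage 3: below threshold (-3.5 ≤ 0.5); passes unchanged; make-up brings it to -0.5 dBu.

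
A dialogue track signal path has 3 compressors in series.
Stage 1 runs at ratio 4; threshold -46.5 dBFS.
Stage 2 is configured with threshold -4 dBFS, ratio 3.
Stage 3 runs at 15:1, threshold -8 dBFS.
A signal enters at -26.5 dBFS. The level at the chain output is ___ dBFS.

Stage 1: -26.5 dBFS is 20 dB over -46.5 dBFS; at 4:1 that becomes 5 dB over, giving -41.5 dBFS.
Stage 2: -41.5 dBFS ≤ -4 dBFS, so stage 2 doesn't engage; output -41.5 dBFS.
Stage 3: -41.5 dBFS is at or below the -8 dBFS threshold — no compression; output -41.5 dBFS.

-41.5 dBFS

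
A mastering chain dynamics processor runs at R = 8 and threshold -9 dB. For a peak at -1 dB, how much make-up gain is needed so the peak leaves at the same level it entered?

7 dB

The peak compresses to -9 + 8/8 = -8 dB.
To reach -1 dB requires -1 − (-8) = 7 dB of make-up.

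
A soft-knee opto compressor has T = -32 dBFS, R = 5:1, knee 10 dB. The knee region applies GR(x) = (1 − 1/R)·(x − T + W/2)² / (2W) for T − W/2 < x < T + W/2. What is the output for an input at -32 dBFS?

-33 dBFS

x − T + W/2 = -32 − (-32) + 5 = 5.
GR = (1 − 1/5) × 5² / 20 = 0.8 × 25 / 20 = 1 dB.
Output = -32 − 1 = -33 dBFS.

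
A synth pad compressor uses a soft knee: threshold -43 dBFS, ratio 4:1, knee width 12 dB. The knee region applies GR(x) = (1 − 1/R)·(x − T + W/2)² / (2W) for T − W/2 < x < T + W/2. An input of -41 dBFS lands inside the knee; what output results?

x − T + W/2 = -41 − (-43) + 6 = 8.
GR = (1 − 1/4) × 8² / 24 = 0.75 × 64 / 24 = 2 dB.
Output = -41 − 2 = -43 dBFS.

-43 dBFS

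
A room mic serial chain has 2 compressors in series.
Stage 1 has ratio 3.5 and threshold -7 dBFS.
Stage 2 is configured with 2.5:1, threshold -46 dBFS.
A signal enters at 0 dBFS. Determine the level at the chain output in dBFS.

-29.6 dBFS

Stage 1: overshoot 7 dB → 7/3.5 = 2 dB → -5 dBFS.
Stage 2: 41 dB above -46 dBFS, reduced 2.5:1 to 16.4 dB above → -29.6 dBFS.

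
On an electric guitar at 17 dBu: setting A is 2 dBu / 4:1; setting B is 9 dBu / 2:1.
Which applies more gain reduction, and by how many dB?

A, by 7.25 dB

A: overshoot 15 dB → output overshoot 3.75 dB → GR 11.25 dB.
B: overshoot 8 dB → output overshoot 4 dB → GR 4 dB.
Difference: 7.25 dB in favour of A.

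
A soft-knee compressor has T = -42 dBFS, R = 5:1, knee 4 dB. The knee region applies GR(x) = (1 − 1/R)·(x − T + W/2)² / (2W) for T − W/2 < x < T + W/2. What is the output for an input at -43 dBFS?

x − T + W/2 = -43 − (-42) + 2 = 1.
GR = (1 − 1/5) × 1² / 8 = 0.8 × 1 / 8 = 0.1 dB.
Output = -43 − 0.1 = -43.1 dBFS.

-43.1 dBFS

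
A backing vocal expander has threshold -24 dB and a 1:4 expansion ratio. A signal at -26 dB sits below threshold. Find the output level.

Below threshold, a 1:4 expander applies gain = (4−1)×(T − x) of attenuation.
(4−1) × 2 = 6 dB, so output = -26 − 6 = -32 dB.

-32 dB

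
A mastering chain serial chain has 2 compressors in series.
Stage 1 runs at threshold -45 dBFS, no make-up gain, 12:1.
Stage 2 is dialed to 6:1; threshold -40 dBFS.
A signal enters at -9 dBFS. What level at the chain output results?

Stage 1: 36 dB above -45 dBFS, reduced 12:1 to 3 dB above → -42 dBFS.
Stage 2: -42 dBFS ≤ -40 dBFS, so stage 2 doesn't engage; output -42 dBFS.

-42 dBFS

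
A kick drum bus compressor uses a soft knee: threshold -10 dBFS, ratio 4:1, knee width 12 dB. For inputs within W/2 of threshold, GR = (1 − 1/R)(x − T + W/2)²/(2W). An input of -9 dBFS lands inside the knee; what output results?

-10.53125 dBFS

x − T + W/2 = -9 − (-10) + 6 = 7.
GR = (1 − 1/4) × 7² / 24 = 0.75 × 49 / 24 = 1.53125 dB.
Output = -9 − 1.53125 = -10.53125 dBFS.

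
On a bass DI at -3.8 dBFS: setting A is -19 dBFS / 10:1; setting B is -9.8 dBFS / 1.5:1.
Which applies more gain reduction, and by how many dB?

A: overshoot 15.2 dB → output overshoot 1.52 dB → GR 13.68 dB.
B: overshoot 6 dB → output overshoot 4 dB → GR 2 dB.
A applies 11.68 dB more gain reduction.

A, by 11.68 dB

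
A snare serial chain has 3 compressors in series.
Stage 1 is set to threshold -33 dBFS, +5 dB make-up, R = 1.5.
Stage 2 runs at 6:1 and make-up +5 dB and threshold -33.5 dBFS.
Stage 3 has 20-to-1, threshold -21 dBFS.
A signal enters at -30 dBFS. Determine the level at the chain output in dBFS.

-27.25 dBFS

Stage 1: -30 dBFS is 3 dB over -33 dBFS; at 1.5:1 that becomes 2 dB over, giving -31 dBFS; +5 dB make-up → -26 dBFS.
Stage 2: -26 dBFS is 7.5 dB over -33.5 dBFS; at 6:1 that becomes 1.25 dB over, giving -32.25 dBFS; +5 dB make-up → -27.25 dBFS.
Stage 3: -27.25 dBFS ≤ -21 dBFS, so stage 3 doesn't engage; output -27.25 dBFS.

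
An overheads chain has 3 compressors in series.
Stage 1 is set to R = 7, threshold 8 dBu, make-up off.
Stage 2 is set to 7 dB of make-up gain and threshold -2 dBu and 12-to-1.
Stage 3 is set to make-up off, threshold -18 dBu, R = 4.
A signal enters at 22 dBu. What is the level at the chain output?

Stage 1: 14 dB above 8 dBu, reduced 7:1 to 2 dB above → 10 dBu.
Stage 2: overshoot 12 dB → 12/12 = 1 dB → -1 dBu; +7 dB make-up → 6 dBu.
Stage 3: overshoot 24 dB → 24/4 = 6 dB → -12 dBu.

-12 dBu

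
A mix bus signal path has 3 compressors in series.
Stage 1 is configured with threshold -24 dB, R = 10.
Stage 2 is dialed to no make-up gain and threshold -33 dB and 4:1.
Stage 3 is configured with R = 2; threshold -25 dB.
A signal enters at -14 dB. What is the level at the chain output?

-30.5 dB

Stage 1: overshoot 10 dB → 10/10 = 1 dB → -23 dB.
Stage 2: -23 dB is 10 dB over -33 dB; at 4:1 that becomes 2.5 dB over, giving -30.5 dB.
Stage 3: -30.5 dB ≤ -25 dB, so stage 3 doesn't engage; output -30.5 dB.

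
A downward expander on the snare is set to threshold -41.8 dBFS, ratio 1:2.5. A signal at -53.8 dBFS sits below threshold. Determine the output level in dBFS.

-71.8 dBFS

Below threshold, a 1:2.5 expander applies gain = (2.5−1)×(T − x) of attenuation.
(2.5−1) × 12 = 18 dB, so output = -53.8 − 18 = -71.8 dBFS.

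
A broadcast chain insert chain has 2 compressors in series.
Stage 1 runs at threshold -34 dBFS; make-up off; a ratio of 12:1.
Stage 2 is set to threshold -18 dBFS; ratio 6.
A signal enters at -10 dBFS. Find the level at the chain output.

Stage 1: 24 dB above -34 dBFS, reduced 12:1 to 2 dB above → -32 dBFS.
Stage 2: -32 dBFS is at or below the -18 dBFS threshold — no compression; output -32 dBFS.

-32 dBFS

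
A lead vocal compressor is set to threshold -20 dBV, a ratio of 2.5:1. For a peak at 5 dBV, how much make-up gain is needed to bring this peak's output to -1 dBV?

Without make-up, output = threshold + overshoot/2.5 = -20 + 10 = -10 dBV.
Gap to target: 9 dB.

9 dB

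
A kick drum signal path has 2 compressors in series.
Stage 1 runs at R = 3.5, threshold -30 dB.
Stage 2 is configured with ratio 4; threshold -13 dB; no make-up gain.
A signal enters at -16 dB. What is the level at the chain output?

-26 dB

Stage 1: -16 dB is 14 dB over -30 dB; at 3.5:1 that becomes 4 dB over, giving -26 dB.
Stage 2: -26 dB ≤ -13 dB, so stage 2 doesn't engage; output -26 dB.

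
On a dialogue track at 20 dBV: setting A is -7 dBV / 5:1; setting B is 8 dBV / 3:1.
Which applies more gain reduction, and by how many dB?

A: GR = 27 − 27/5 = 21.6 dB.
B: GR = 12 − 12/3 = 8 dB.
Difference: 13.6 dB in favour of A.

A, by 13.6 dB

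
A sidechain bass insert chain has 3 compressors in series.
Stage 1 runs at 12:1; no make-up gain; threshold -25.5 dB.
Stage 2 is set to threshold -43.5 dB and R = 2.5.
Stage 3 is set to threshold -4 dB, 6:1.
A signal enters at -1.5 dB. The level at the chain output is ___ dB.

Stage 1: -1.5 dB is 24 dB over -25.5 dB; at 12:1 that becomes 2 dB over, giving -23.5 dB.
Stage 2: 20 dB above -43.5 dB, reduced 2.5:1 to 8 dB above → -35.5 dB.
Stage 3: below threshold (-35.5 ≤ -4); passes unchanged; output -35.5 dB.

-35.5 dB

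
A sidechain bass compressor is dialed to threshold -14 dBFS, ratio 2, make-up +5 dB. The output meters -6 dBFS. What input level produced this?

-8 dBFS

Remove make-up: -6 − 5 = -11 dBFS.
That's 3 dB above the -14 dBFS threshold.
Input overshoot = R × output overshoot = 6 dB → input = -14 + 6 = -8 dBFS.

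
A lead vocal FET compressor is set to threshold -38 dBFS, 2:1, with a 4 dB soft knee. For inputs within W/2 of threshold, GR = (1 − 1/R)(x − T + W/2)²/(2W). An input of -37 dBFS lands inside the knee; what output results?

-37.5625 dBFS

x − T + W/2 = -37 − (-38) + 2 = 3.
GR = (1 − 1/2) × 3² / 8 = 0.5 × 9 / 8 = 0.5625 dB.
Output = -37 − 0.5625 = -37.5625 dBFS.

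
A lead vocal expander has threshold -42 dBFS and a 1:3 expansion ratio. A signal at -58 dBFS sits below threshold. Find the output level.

-90 dBFS

Undershoot = (-42) − (-58) = 16 dB.
At 1:3, that expands to 48 dB under threshold.
Output = -42 − 48 = -90 dBFS.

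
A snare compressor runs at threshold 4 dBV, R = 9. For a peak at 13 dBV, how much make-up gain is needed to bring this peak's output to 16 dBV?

Without make-up, output = threshold + overshoot/9 = 4 + 1 = 5 dBV.
Gap to target: 11 dB.

11 dB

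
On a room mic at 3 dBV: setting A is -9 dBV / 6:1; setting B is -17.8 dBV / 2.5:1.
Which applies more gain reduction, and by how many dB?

B, by 2.48 dB

A: 12 dB over, compressed to 2 dB over, so 10 dB of GR.
B: 20.8 dB over, compressed to 8.32 dB over, so 12.48 dB of GR.
B reduces 2.48 dB more.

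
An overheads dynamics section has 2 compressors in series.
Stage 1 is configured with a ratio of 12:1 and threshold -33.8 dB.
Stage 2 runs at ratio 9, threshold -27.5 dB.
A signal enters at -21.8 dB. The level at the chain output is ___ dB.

Stage 1: 12 dB above -33.8 dB, reduced 12:1 to 1 dB above → -32.8 dB.
Stage 2: -32.8 dB is at or below the -27.5 dB threshold — no compression; output -32.8 dB.

-32.8 dB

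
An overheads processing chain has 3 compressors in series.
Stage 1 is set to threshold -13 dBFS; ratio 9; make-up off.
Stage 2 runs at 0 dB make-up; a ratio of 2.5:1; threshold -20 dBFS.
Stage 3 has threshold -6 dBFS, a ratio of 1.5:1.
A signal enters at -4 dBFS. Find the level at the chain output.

-16.8 dBFS

Stage 1: 9 dB above -13 dBFS, reduced 9:1 to 1 dB above → -12 dBFS.
Stage 2: -12 dBFS is 8 dB over -20 dBFS; at 2.5:1 that becomes 3.2 dB over, giving -16.8 dBFS.
Stage 3: below threshold (-16.8 ≤ -6); passes unchanged; output -16.8 dBFS.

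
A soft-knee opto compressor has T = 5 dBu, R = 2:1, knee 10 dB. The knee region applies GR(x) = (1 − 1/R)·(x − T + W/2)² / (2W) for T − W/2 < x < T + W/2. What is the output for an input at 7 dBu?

5.775 dBu

x − T + W/2 = 7 − 5 + 5 = 7.
GR = (1 − 1/2) × 7² / 20 = 0.5 × 49 / 20 = 1.225 dB.
Output = 7 − 1.225 = 5.775 dBu.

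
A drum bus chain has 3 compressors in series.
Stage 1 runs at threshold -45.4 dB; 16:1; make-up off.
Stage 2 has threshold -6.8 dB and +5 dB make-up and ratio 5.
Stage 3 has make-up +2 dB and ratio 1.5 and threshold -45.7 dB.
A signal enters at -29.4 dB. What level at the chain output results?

Stage 1: -29.4 dB is 16 dB over -45.4 dB; at 16:1 that becomes 1 dB over, giving -44.4 dB.
Stage 2: -44.4 dB is at or below the -6.8 dB threshold — no compression; make-up brings it to -39.4 dB.
Stage 3: -39.4 dB is 6.3 dB over -45.7 dB; at 1.5:1 that becomes 4.2 dB over, giving -41.5 dB; +2 dB make-up → -39.5 dB.

-39.5 dB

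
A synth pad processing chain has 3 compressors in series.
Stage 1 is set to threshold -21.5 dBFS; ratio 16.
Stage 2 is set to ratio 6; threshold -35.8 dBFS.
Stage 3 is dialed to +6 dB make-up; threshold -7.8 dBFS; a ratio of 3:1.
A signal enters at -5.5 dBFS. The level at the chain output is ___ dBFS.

Stage 1: -5.5 dBFS is 16 dB over -21.5 dBFS; at 16:1 that becomes 1 dB over, giving -20.5 dBFS.
Stage 2: -20.5 dBFS is 15.3 dB over -35.8 dBFS; at 6:1 that becomes 2.55 dB over, giving -33.25 dBFS.
Stage 3: below threshold (-33.25 ≤ -7.8); passes unchanged; make-up brings it to -27.25 dBFS.

-27.25 dBFS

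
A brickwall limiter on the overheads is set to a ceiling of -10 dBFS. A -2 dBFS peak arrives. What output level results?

-10 dBFS

At ∞:1, everything above -10 dBFS is held at the ceiling.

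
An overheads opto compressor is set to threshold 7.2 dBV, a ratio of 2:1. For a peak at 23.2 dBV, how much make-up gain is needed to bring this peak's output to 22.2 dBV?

Without make-up, output = threshold + overshoot/2 = 7.2 + 8 = 15.2 dBV.
Gap to target: 7 dB.

7 dB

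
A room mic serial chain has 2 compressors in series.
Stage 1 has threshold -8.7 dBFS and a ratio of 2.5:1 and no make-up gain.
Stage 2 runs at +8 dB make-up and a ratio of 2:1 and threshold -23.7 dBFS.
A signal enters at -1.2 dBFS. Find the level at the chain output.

Stage 1: overshoot 7.5 dB → 7.5/2.5 = 3 dB → -5.7 dBFS.
Stage 2: overshoot 18 dB → 18/2 = 9 dB → -14.7 dBFS; +8 dB make-up → -6.7 dBFS.

-6.7 dBFS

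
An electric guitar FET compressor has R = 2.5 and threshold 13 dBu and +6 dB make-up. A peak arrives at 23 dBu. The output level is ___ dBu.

23 dBu

Overshoot: 23 − 13 = 10 dB.
2.5:1 compression reduces that to 10/2.5 = 4 dB over.
So the level is 13 + 4 = 17 dBu; make-up adds 6 dB, giving 23 dBu.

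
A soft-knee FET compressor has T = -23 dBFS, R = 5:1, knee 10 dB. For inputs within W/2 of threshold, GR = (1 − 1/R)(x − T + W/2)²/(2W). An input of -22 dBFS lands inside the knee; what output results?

-23.44 dBFS

x − T + W/2 = -22 − (-23) + 5 = 6.
GR = (1 − 1/5) × 6² / 20 = 0.8 × 36 / 20 = 1.44 dB.
Output = -22 − 1.44 = -23.44 dBFS.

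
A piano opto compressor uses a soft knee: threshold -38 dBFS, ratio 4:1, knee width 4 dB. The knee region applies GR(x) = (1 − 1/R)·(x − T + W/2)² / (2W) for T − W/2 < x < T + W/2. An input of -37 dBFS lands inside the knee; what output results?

-37.84375 dBFS

x − T + W/2 = -37 − (-38) + 2 = 3.
GR = (1 − 1/4) × 3² / 8 = 0.75 × 9 / 8 = 0.84375 dB.
Output = -37 − 0.84375 = -37.84375 dBFS.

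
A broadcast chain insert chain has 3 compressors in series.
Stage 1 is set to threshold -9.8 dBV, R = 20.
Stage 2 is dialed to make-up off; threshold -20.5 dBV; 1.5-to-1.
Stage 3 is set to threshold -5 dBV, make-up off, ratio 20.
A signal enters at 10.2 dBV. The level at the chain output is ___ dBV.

Stage 1: 20 dB above -9.8 dBV, reduced 20:1 to 1 dB above → -8.8 dBV.
Stage 2: overshoot 11.7 dB → 11.7/1.5 = 7.8 dB → -12.7 dBV.
Stage 3: -12.7 dBV ≤ -5 dBV, so stage 3 doesn't engage; output -12.7 dBV.

-12.7 dBV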